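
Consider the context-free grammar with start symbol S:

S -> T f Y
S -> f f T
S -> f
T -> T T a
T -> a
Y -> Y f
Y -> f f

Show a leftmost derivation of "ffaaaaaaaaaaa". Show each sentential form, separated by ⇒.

S ⇒ ffT ⇒ ffTTa ⇒ ffTTaTa ⇒ ffTTaTaTa ⇒ ffTTaTaTaTa ⇒ ffTTaTaTaTaTa ⇒ ffaTaTaTaTaTa ⇒ ffaaaTaTaTaTa ⇒ ffaaaaaTaTaTa ⇒ ffaaaaaaaTaTa ⇒ ffaaaaaaaaaTa ⇒ ffaaaaaaaaaaa

S ⇒ ffT   [S -> f f T]
ffT ⇒ ffTTa   [T -> T T a]
ffTTa ⇒ ffTTaTa   [T -> T T a]
ffTTaTa ⇒ ffTTaTaTa   [T -> T T a]
ffTTaTaTa ⇒ ffTTaTaTaTa   [T -> T T a]
ffTTaTaTaTa ⇒ ffTTaTaTaTaTa   [T -> T T a]
ffTTaTaTaTaTa ⇒ ffaTaTaTaTaTa   [T -> a]
ffaTaTaTaTaTa ⇒ ffaaaTaTaTaTa   [T -> a]
ffaaaTaTaTaTa ⇒ ffaaaaaTaTaTa   [T -> a]
ffaaaaaTaTaTa ⇒ ffaaaaaaaTaTa   [T -> a]
ffaaaaaaaTaTa ⇒ ffaaaaaaaaaTa   [T -> a]
ffaaaaaaaaaTa ⇒ ffaaaaaaaaaaa   [T -> a]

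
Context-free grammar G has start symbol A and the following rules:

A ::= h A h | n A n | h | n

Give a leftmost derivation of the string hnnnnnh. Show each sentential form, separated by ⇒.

A ⇒ hAh ⇒ hnAnh ⇒ hnnAnnh ⇒ hnnnnnh

A ⇒ hAh   [A ::= h A h]
hAh ⇒ hnAnh   [A ::= n A n]
hnAnh ⇒ hnnAnnh   [A ::= n A n]
hnnAnnh ⇒ hnnnnnh   [A ::= n]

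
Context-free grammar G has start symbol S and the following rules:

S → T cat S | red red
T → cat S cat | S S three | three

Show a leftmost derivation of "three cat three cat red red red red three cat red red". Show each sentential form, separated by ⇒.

S ⇒ T cat S ⇒ S S three cat S ⇒ T cat S S three cat S ⇒ three cat S S three cat S ⇒ three cat T cat S S three cat S ⇒ three cat three cat S S three cat S ⇒ three cat three cat red red S three cat S ⇒ three cat three cat red red red red three cat S ⇒ three cat three cat red red red red three cat red red

S ⇒ T cat S   [S → T cat S]
T cat S ⇒ S S three cat S   [T → S S three]
S S three cat S ⇒ T cat S S three cat S   [S → T cat S]
T cat S S three cat S ⇒ three cat S S three cat S   [T → three]
three cat S S three cat S ⇒ three cat T cat S S three cat S   [S → T cat S]
three cat T cat S S three cat S ⇒ three cat three cat S S three cat S   [T → three]
three cat three cat S S three cat S ⇒ three cat three cat red red S three cat S   [S → red red]
three cat three cat red red S three cat S ⇒ three cat three cat red red red red three cat S   [S → red red]
three cat three cat red red red red three cat S ⇒ three cat three cat red red red red three cat red red   [S → red red]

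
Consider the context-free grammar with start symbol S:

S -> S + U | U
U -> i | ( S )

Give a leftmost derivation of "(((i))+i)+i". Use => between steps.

S => S+U => U+U => (S)+U => (S+U)+U => (U+U)+U => ((S)+U)+U => ((U)+U)+U => (((S))+U)+U => (((U))+U)+U => (((i))+U)+U => (((i))+i)+U => (((i))+i)+i

S => S+U   [S -> S + U]
S+U => U+U   [S -> U]
U+U => (S)+U   [U -> ( S )]
(S)+U => (S+U)+U   [S -> S + U]
(S+U)+U => (U+U)+U   [S -> U]
(U+U)+U => ((S)+U)+U   [U -> ( S )]
((S)+U)+U => ((U)+U)+U   [S -> U]
((U)+U)+U => (((S))+U)+U   [U -> ( S )]
(((S))+U)+U => (((U))+U)+U   [S -> U]
(((U))+U)+U => (((i))+U)+U   [U -> i]
(((i))+U)+U => (((i))+i)+U   [U -> i]
(((i))+i)+U => (((i))+i)+i   [U -> i]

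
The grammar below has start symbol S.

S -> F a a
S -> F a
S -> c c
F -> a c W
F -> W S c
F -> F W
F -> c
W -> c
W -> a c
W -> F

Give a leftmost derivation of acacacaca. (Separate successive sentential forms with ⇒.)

S⇒Fa⇒acWa⇒acFa⇒acFWa⇒acacWWa⇒acacacWa⇒acacacaca

S ⇒ Fa   [S -> F a]
Fa ⇒ acWa   [F -> a c W]
acWa ⇒ acFa   [W -> F]
acFa ⇒ acFWa   [F -> F W]
acFWa ⇒ acacWWa   [F -> a c W]
acacWWa ⇒ acacacWa   [W -> a c]
acacacWa ⇒ acacacaca   [W -> a c]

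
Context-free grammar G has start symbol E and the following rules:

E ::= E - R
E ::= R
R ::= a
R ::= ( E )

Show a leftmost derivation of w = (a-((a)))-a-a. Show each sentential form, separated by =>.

E => E-R   [E ::= E - R]
E-R => E-R-R   [E ::= E - R]
E-R-R => R-R-R   [E ::= R]
R-R-R => (E)-R-R   [R ::= ( E )]
(E)-R-R => (E-R)-R-R   [E ::= E - R]
(E-R)-R-R => (R-R)-R-R   [E ::= R]
(R-R)-R-R => (a-R)-R-R   [R ::= a]
(a-R)-R-R => (a-(E))-R-R   [R ::= ( E )]
(a-(E))-R-R => (a-(R))-R-R   [E ::= R]
(a-(R))-R-R => (a-((E)))-R-R   [R ::= ( E )]
(a-((E)))-R-R => (a-((R)))-R-R   [E ::= R]
(a-((R)))-R-R => (a-((a)))-R-R   [R ::= a]
(a-((a)))-R-R => (a-((a)))-a-R   [R ::= a]
(a-((a)))-a-R => (a-((a)))-a-a   [R ::= a]

E=>E-R=>E-R-R=>R-R-R=>(E)-R-R=>(E-R)-R-R=>(R-R)-R-R=>(a-R)-R-R=>(a-(E))-R-R=>(a-(R))-R-R=>(a-((E)))-R-R=>(a-((R)))-R-R=>(a-((a)))-R-R=>(a-((a)))-a-R=>(a-((a)))-a-a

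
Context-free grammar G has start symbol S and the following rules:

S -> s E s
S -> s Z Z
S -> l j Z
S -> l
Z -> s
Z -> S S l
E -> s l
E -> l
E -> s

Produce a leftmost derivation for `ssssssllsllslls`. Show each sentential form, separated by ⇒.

S ⇒ sZZ   [S -> s Z Z]
sZZ ⇒ sSSlZ   [Z -> S S l]
sSSlZ ⇒ ssZZSlZ   [S -> s Z Z]
ssZZSlZ ⇒ ssSSlZSlZ   [Z -> S S l]
ssSSlZSlZ ⇒ sssZZSlZSlZ   [S -> s Z Z]
sssZZSlZSlZ ⇒ sssSSlZSlZSlZ   [Z -> S S l]
sssSSlZSlZSlZ ⇒ ssssEsSlZSlZSlZ   [S -> s E s]
ssssEsSlZSlZSlZ ⇒ ssssssSlZSlZSlZ   [E -> s]
ssssssSlZSlZSlZ ⇒ ssssssllZSlZSlZ   [S -> l]
ssssssllZSlZSlZ ⇒ ssssssllsSlZSlZ   [Z -> s]
ssssssllsSlZSlZ ⇒ ssssssllsllZSlZ   [S -> l]
ssssssllsllZSlZ ⇒ ssssssllsllsSlZ   [Z -> s]
ssssssllsllsSlZ ⇒ ssssssllsllsllZ   [S -> l]
ssssssllsllsllZ ⇒ ssssssllsllslls   [Z -> s]

S⇒sZZ⇒sSSlZ⇒ssZZSlZ⇒ssSSlZSlZ⇒sssZZSlZSlZ⇒sssSSlZSlZSlZ⇒ssssEsSlZSlZSlZ⇒ssssssSlZSlZSlZ⇒ssssssllZSlZSlZ⇒ssssssllsSlZSlZ⇒ssssssllsllZSlZ⇒ssssssllsllsSlZ⇒ssssssllsllsllZ⇒ssssssllsllslls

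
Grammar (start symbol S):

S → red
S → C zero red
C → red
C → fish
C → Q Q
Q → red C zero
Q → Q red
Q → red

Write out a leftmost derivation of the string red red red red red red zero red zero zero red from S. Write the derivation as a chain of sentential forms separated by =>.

S => C zero red => Q Q zero red => red Q zero red => red red C zero zero red => red red Q Q zero zero red => red red red C zero Q zero zero red => red red red Q Q zero Q zero zero red => red red red Q red Q zero Q zero zero red => red red red red red Q zero Q zero zero red => red red red red red red zero Q zero zero red => red red red red red red zero red zero zero red

S => C zero red   [S → C zero red]
C zero red => Q Q zero red   [C → Q Q]
Q Q zero red => red Q zero red   [Q → red]
red Q zero red => red red C zero zero red   [Q → red C zero]
red red C zero zero red => red red Q Q zero zero red   [C → Q Q]
red red Q Q zero zero red => red red red C zero Q zero zero red   [Q → red C zero]
red red red C zero Q zero zero red => red red red Q Q zero Q zero zero red   [C → Q Q]
red red red Q Q zero Q zero zero red => red red red Q red Q zero Q zero zero red   [Q → Q red]
red red red Q red Q zero Q zero zero red => red red red red red Q zero Q zero zero red   [Q → red]
red red red red red Q zero Q zero zero red => red red red red red red zero Q zero zero red   [Q → red]
red red red red red red zero Q zero zero red => red red red red red red zero red zero zero red   [Q → red]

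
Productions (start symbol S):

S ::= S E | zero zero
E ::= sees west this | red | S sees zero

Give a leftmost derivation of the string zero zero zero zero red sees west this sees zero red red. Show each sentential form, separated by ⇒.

S ⇒ S E ⇒ S E E ⇒ S E E E ⇒ zero zero E E E ⇒ zero zero S sees zero E E ⇒ zero zero S E sees zero E E ⇒ zero zero S E E sees zero E E ⇒ zero zero zero zero E E sees zero E E ⇒ zero zero zero zero red E sees zero E E ⇒ zero zero zero zero red sees west this sees zero E E ⇒ zero zero zero zero red sees west this sees zero red E ⇒ zero zero zero zero red sees west this sees zero red red

S ⇒ S E   [S ::= S E]
S E ⇒ S E E   [S ::= S E]
S E E ⇒ S E E E   [S ::= S E]
S E E E ⇒ zero zero E E E   [S ::= zero zero]
zero zero E E E ⇒ zero zero S sees zero E E   [E ::= S sees zero]
zero zero S sees zero E E ⇒ zero zero S E sees zero E E   [S ::= S E]
zero zero S E sees zero E E ⇒ zero zero S E E sees zero E E   [S ::= S E]
zero zero S E E sees zero E E ⇒ zero zero zero zero E E sees zero E E   [S ::= zero zero]
zero zero zero zero E E sees zero E E ⇒ zero zero zero zero red E sees zero E E   [E ::= red]
zero zero zero zero red E sees zero E E ⇒ zero zero zero zero red sees west this sees zero E E   [E ::= sees west this]
zero zero zero zero red sees west this sees zero E E ⇒ zero zero zero zero red sees west this sees zero red E   [E ::= red]
zero zero zero zero red sees west this sees zero red E ⇒ zero zero zero zero red sees west this sees zero red red   [E ::= red]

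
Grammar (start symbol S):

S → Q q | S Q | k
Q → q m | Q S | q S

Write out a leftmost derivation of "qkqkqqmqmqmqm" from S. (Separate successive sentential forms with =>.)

S => SQ => SQQ => SQQQ => SQQQQ => QqQQQQ => qSqQQQQ => qSQqQQQQ => qkQqQQQQ => qkqSqQQQQ => qkqkqQQQQ => qkqkqqmQQQ => qkqkqqmqmQQ => qkqkqqmqmqmQ => qkqkqqmqmqmqm

S => SQ   [S → S Q]
SQ => SQQ   [S → S Q]
SQQ => SQQQ   [S → S Q]
SQQQ => SQQQQ   [S → S Q]
SQQQQ => QqQQQQ   [S → Q q]
QqQQQQ => qSqQQQQ   [Q → q S]
qSqQQQQ => qSQqQQQQ   [S → S Q]
qSQqQQQQ => qkQqQQQQ   [S → k]
qkQqQQQQ => qkqSqQQQQ   [Q → q S]
qkqSqQQQQ => qkqkqQQQQ   [S → k]
qkqkqQQQQ => qkqkqqmQQQ   [Q → q m]
qkqkqqmQQQ => qkqkqqmqmQQ   [Q → q m]
qkqkqqmqmQQ => qkqkqqmqmqmQ   [Q → q m]
qkqkqqmqmqmQ => qkqkqqmqmqmqm   [Q → q m]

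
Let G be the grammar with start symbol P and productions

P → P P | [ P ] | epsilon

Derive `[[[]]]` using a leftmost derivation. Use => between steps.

P => [P]   [P → [ P ]]
[P] => [[P]]   [P → [ P ]]
[[P]] => [[[P]]]   [P → [ P ]]
[[[P]]] => [[[]]]   [P → epsilon]

P => [P] => [[P]] => [[[P]]] => [[[]]]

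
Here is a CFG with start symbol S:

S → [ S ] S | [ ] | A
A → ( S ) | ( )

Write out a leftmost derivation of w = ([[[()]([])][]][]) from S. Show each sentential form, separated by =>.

S => A => (S) => ([S]S) => ([[S]S]S) => ([[[S]S]S]S) => ([[[A]S]S]S) => ([[[()]S]S]S) => ([[[()]A]S]S) => ([[[()](S)]S]S) => ([[[()]([])]S]S) => ([[[()]([])][]]S) => ([[[()]([])][]][])

S => A   [S → A]
A => (S)   [A → ( S )]
(S) => ([S]S)   [S → [ S ] S]
([S]S) => ([[S]S]S)   [S → [ S ] S]
([[S]S]S) => ([[[S]S]S]S)   [S → [ S ] S]
([[[S]S]S]S) => ([[[A]S]S]S)   [S → A]
([[[A]S]S]S) => ([[[()]S]S]S)   [A → ( )]
([[[()]S]S]S) => ([[[()]A]S]S)   [S → A]
([[[()]A]S]S) => ([[[()](S)]S]S)   [A → ( S )]
([[[()](S)]S]S) => ([[[()]([])]S]S)   [S → [ ]]
([[[()]([])]S]S) => ([[[()]([])][]]S)   [S → [ ]]
([[[()]([])][]]S) => ([[[()]([])][]][])   [S → [ ]]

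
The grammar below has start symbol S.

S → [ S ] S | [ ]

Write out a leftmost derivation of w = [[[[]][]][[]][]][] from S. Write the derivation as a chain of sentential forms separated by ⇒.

S ⇒ [S]S   [S → [ S ] S]
[S]S ⇒ [[S]S]S   [S → [ S ] S]
[[S]S]S ⇒ [[[S]S]S]S   [S → [ S ] S]
[[[S]S]S]S ⇒ [[[[]]S]S]S   [S → [ ]]
[[[[]]S]S]S ⇒ [[[[]][]]S]S   [S → [ ]]
[[[[]][]]S]S ⇒ [[[[]][]][S]S]S   [S → [ S ] S]
[[[[]][]][S]S]S ⇒ [[[[]][]][[]]S]S   [S → [ ]]
[[[[]][]][[]]S]S ⇒ [[[[]][]][[]][]]S   [S → [ ]]
[[[[]][]][[]][]]S ⇒ [[[[]][]][[]][]][]   [S → [ ]]

S ⇒ [S]S ⇒ [[S]S]S ⇒ [[[S]S]S]S ⇒ [[[[]]S]S]S ⇒ [[[[]][]]S]S ⇒ [[[[]][]][S]S]S ⇒ [[[[]][]][[]]S]S ⇒ [[[[]][]][[]][]]S ⇒ [[[[]][]][[]][]][]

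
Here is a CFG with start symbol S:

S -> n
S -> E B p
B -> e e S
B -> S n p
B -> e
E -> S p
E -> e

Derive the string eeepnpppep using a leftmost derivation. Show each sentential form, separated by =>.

S => EBp   [S -> E B p]
EBp => SpBp   [E -> S p]
SpBp => EBppBp   [S -> E B p]
EBppBp => eBppBp   [E -> e]
eBppBp => eSnpppBp   [B -> S n p]
eSnpppBp => eEBpnpppBp   [S -> E B p]
eEBpnpppBp => eeBpnpppBp   [E -> e]
eeBpnpppBp => eeepnpppBp   [B -> e]
eeepnpppBp => eeepnpppep   [B -> e]

S => EBp => SpBp => EBppBp => eBppBp => eSnpppBp => eEBpnpppBp => eeBpnpppBp => eeepnpppBp => eeepnpppep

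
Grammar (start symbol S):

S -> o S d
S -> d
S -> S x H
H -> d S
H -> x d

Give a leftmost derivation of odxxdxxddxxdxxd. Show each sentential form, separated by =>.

S=>SxH=>SxHxH=>oSdxHxH=>oSxHdxHxH=>oSxHxHdxHxH=>odxHxHdxHxH=>odxxdxHdxHxH=>odxxdxxddxHxH=>odxxdxxddxxdxH=>odxxdxxddxxdxxd

S => SxH   [S -> S x H]
SxH => SxHxH   [S -> S x H]
SxHxH => oSdxHxH   [S -> o S d]
oSdxHxH => oSxHdxHxH   [S -> S x H]
oSxHdxHxH => oSxHxHdxHxH   [S -> S x H]
oSxHxHdxHxH => odxHxHdxHxH   [S -> d]
odxHxHdxHxH => odxxdxHdxHxH   [H -> x d]
odxxdxHdxHxH => odxxdxxddxHxH   [H -> x d]
odxxdxxddxHxH => odxxdxxddxxdxH   [H -> x d]
odxxdxxddxxdxH => odxxdxxddxxdxxd   [H -> x d]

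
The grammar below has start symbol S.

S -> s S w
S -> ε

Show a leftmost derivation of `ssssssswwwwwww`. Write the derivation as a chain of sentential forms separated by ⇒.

S ⇒ sSw ⇒ ssSww ⇒ sssSwww ⇒ ssssSwwww ⇒ sssssSwwwww ⇒ ssssssSwwwwww ⇒ sssssssSwwwwwww ⇒ ssssssswwwwwww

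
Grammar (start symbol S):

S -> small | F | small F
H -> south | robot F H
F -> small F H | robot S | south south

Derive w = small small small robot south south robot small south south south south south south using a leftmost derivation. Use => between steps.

S => F   [S -> F]
F => small F H   [F -> small F H]
small F H => small small F H H   [F -> small F H]
small small F H H => small small small F H H H   [F -> small F H]
small small small F H H H => small small small robot S H H H   [F -> robot S]
small small small robot S H H H => small small small robot F H H H   [S -> F]
small small small robot F H H H => small small small robot south south H H H   [F -> south south]
small small small robot south south H H H => small small small robot south south robot F H H H   [H -> robot F H]
small small small robot south south robot F H H H => small small small robot south south robot small F H H H H   [F -> small F H]
small small small robot south south robot small F H H H H => small small small robot south south robot small south south H H H H   [F -> south south]
small small small robot south south robot small south south H H H H => small small small robot south south robot small south south south H H H   [H -> south]
small small small robot south south robot small south south south H H H => small small small robot south south robot small south south south south H H   [H -> south]
small small small robot south south robot small south south south south H H => small small small robot south south robot small south south south south south H   [H -> south]
small small small robot south south robot small south south south south south H => small small small robot south south robot small south south south south south south   [H -> south]

S => F => small F H => small small F H H => small small small F H H H => small small small robot S H H H => small small small robot F H H H => small small small robot south south H H H => small small small robot south south robot F H H H => small small small robot south south robot small F H H H H => small small small robot south south robot small south south H H H H => small small small robot south south robot small south south south H H H => small small small robot south south robot small south south south south H H => small small small robot south south robot small south south south south south H => small small small robot south south robot small south south south south south south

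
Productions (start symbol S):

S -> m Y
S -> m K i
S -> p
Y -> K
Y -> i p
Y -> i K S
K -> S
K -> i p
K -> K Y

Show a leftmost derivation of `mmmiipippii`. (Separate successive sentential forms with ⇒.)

S ⇒ mKi ⇒ mSi ⇒ mmKii ⇒ mmSii ⇒ mmmYii ⇒ mmmiKSii ⇒ mmmiKYSii ⇒ mmmiipYSii ⇒ mmmiipipSii ⇒ mmmiipippii

S ⇒ mKi   [S -> m K i]
mKi ⇒ mSi   [K -> S]
mSi ⇒ mmKii   [S -> m K i]
mmKii ⇒ mmSii   [K -> S]
mmSii ⇒ mmmYii   [S -> m Y]
mmmYii ⇒ mmmiKSii   [Y -> i K S]
mmmiKSii ⇒ mmmiKYSii   [K -> K Y]
mmmiKYSii ⇒ mmmiipYSii   [K -> i p]
mmmiipYSii ⇒ mmmiipipSii   [Y -> i p]
mmmiipipSii ⇒ mmmiipippii   [S -> p]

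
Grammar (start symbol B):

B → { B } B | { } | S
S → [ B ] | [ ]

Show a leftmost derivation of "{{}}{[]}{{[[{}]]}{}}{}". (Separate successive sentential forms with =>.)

B => {B}B   [B → { B } B]
{B}B => {{}}B   [B → { }]
{{}}B => {{}}{B}B   [B → { B } B]
{{}}{B}B => {{}}{S}B   [B → S]
{{}}{S}B => {{}}{[]}B   [S → [ ]]
{{}}{[]}B => {{}}{[]}{B}B   [B → { B } B]
{{}}{[]}{B}B => {{}}{[]}{{B}B}B   [B → { B } B]
{{}}{[]}{{B}B}B => {{}}{[]}{{S}B}B   [B → S]
{{}}{[]}{{S}B}B => {{}}{[]}{{[B]}B}B   [S → [ B ]]
{{}}{[]}{{[B]}B}B => {{}}{[]}{{[S]}B}B   [B → S]
{{}}{[]}{{[S]}B}B => {{}}{[]}{{[[B]]}B}B   [S → [ B ]]
{{}}{[]}{{[[B]]}B}B => {{}}{[]}{{[[{}]]}B}B   [B → { }]
{{}}{[]}{{[[{}]]}B}B => {{}}{[]}{{[[{}]]}{}}B   [B → { }]
{{}}{[]}{{[[{}]]}{}}B => {{}}{[]}{{[[{}]]}{}}{}   [B → { }]

B => {B}B => {{}}B => {{}}{B}B => {{}}{S}B => {{}}{[]}B => {{}}{[]}{B}B => {{}}{[]}{{B}B}B => {{}}{[]}{{S}B}B => {{}}{[]}{{[B]}B}B => {{}}{[]}{{[S]}B}B => {{}}{[]}{{[[B]]}B}B => {{}}{[]}{{[[{}]]}B}B => {{}}{[]}{{[[{}]]}{}}B => {{}}{[]}{{[[{}]]}{}}{}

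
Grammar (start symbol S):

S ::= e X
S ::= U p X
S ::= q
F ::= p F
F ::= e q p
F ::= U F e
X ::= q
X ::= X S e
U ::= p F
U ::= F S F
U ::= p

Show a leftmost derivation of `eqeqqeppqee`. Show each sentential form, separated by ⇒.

S ⇒ eX   [S ::= e X]
eX ⇒ eXSe   [X ::= X S e]
eXSe ⇒ eqSe   [X ::= q]
eqSe ⇒ eqeXe   [S ::= e X]
eqeXe ⇒ eqeXSee   [X ::= X S e]
eqeXSee ⇒ eqeXSeSee   [X ::= X S e]
eqeXSeSee ⇒ eqeqSeSee   [X ::= q]
eqeqSeSee ⇒ eqeqqeSee   [S ::= q]
eqeqqeSee ⇒ eqeqqeUpXee   [S ::= U p X]
eqeqqeUpXee ⇒ eqeqqeppXee   [U ::= p]
eqeqqeppXee ⇒ eqeqqeppqee   [X ::= q]

S ⇒ eX ⇒ eXSe ⇒ eqSe ⇒ eqeXe ⇒ eqeXSee ⇒ eqeXSeSee ⇒ eqeqSeSee ⇒ eqeqqeSee ⇒ eqeqqeUpXee ⇒ eqeqqeppXee ⇒ eqeqqeppqee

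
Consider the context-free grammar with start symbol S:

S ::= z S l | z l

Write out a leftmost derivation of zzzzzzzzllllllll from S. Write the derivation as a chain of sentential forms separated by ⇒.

S ⇒ zSl ⇒ zzSll ⇒ zzzSlll ⇒ zzzzSllll ⇒ zzzzzSlllll ⇒ zzzzzzSllllll ⇒ zzzzzzzSlllllll ⇒ zzzzzzzzllllllll

S ⇒ zSl   [S ::= z S l]
zSl ⇒ zzSll   [S ::= z S l]
zzSll ⇒ zzzSlll   [S ::= z S l]
zzzSlll ⇒ zzzzSllll   [S ::= z S l]
zzzzSllll ⇒ zzzzzSlllll   [S ::= z S l]
zzzzzSlllll ⇒ zzzzzzSllllll   [S ::= z S l]
zzzzzzSllllll ⇒ zzzzzzzSlllllll   [S ::= z S l]
zzzzzzzSlllllll ⇒ zzzzzzzzllllllll   [S ::= z l]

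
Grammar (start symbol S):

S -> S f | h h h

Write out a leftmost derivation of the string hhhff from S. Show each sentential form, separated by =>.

S => Sf => Sff => hhhff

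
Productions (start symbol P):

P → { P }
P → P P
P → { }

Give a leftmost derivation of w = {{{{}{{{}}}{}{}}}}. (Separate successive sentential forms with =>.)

P => {P} => {{P}} => {{{P}}} => {{{PP}}} => {{{PPP}}} => {{{{}PP}}} => {{{{}PPP}}} => {{{{}{P}PP}}} => {{{{}{{P}}PP}}} => {{{{}{{{}}}PP}}} => {{{{}{{{}}}{}P}}} => {{{{}{{{}}}{}{}}}}

P => {P}   [P → { P }]
{P} => {{P}}   [P → { P }]
{{P}} => {{{P}}}   [P → { P }]
{{{P}}} => {{{PP}}}   [P → P P]
{{{PP}}} => {{{PPP}}}   [P → P P]
{{{PPP}}} => {{{{}PP}}}   [P → { }]
{{{{}PP}}} => {{{{}PPP}}}   [P → P P]
{{{{}PPP}}} => {{{{}{P}PP}}}   [P → { P }]
{{{{}{P}PP}}} => {{{{}{{P}}PP}}}   [P → { P }]
{{{{}{{P}}PP}}} => {{{{}{{{}}}PP}}}   [P → { }]
{{{{}{{{}}}PP}}} => {{{{}{{{}}}{}P}}}   [P → { }]
{{{{}{{{}}}{}P}}} => {{{{}{{{}}}{}{}}}}   [P → { }]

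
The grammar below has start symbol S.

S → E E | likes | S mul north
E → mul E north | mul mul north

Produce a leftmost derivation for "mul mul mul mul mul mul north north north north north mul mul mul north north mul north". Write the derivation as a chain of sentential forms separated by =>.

S => S mul north => E E mul north => mul E north E mul north => mul mul E north north E mul north => mul mul mul E north north north E mul north => mul mul mul mul E north north north north E mul north => mul mul mul mul mul mul north north north north north E mul north => mul mul mul mul mul mul north north north north north mul E north mul north => mul mul mul mul mul mul north north north north north mul mul mul north north mul north

S => S mul north   [S → S mul north]
S mul north => E E mul north   [S → E E]
E E mul north => mul E north E mul north   [E → mul E north]
mul E north E mul north => mul mul E north north E mul north   [E → mul E north]
mul mul E north north E mul north => mul mul mul E north north north E mul north   [E → mul E north]
mul mul mul E north north north E mul north => mul mul mul mul E north north north north E mul north   [E → mul E north]
mul mul mul mul E north north north north E mul north => mul mul mul mul mul mul north north north north north E mul north   [E → mul mul north]
mul mul mul mul mul mul north north north north north E mul north => mul mul mul mul mul mul north north north north north mul E north mul north   [E → mul E north]
mul mul mul mul mul mul north north north north north mul E north mul north => mul mul mul mul mul mul north north north north north mul mul mul north north mul north   [E → mul mul north]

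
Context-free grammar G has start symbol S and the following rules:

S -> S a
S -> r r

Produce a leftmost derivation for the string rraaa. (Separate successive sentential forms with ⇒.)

S ⇒ Sa ⇒ Saa ⇒ Saaa ⇒ rraaa

S ⇒ Sa   [S -> S a]
Sa ⇒ Saa   [S -> S a]
Saa ⇒ Saaa   [S -> S a]
Saaa ⇒ rraaa   [S -> r r]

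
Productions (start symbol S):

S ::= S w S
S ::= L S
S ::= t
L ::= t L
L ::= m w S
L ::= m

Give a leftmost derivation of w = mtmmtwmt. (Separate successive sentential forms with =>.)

S=>LS=>mS=>mLS=>mtLS=>mtmS=>mtmSwS=>mtmLSwS=>mtmmSwS=>mtmmtwS=>mtmmtwLS=>mtmmtwmS=>mtmmtwmt

S => LS   [S ::= L S]
LS => mS   [L ::= m]
mS => mLS   [S ::= L S]
mLS => mtLS   [L ::= t L]
mtLS => mtmS   [L ::= m]
mtmS => mtmSwS   [S ::= S w S]
mtmSwS => mtmLSwS   [S ::= L S]
mtmLSwS => mtmmSwS   [L ::= m]
mtmmSwS => mtmmtwS   [S ::= t]
mtmmtwS => mtmmtwLS   [S ::= L S]
mtmmtwLS => mtmmtwmS   [L ::= m]
mtmmtwmS => mtmmtwmt   [S ::= t]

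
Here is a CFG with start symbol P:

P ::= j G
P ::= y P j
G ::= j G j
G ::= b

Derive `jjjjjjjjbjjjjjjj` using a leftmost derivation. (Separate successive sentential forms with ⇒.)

P ⇒ jG   [P ::= j G]
jG ⇒ jjGj   [G ::= j G j]
jjGj ⇒ jjjGjj   [G ::= j G j]
jjjGjj ⇒ jjjjGjjj   [G ::= j G j]
jjjjGjjj ⇒ jjjjjGjjjj   [G ::= j G j]
jjjjjGjjjj ⇒ jjjjjjGjjjjj   [G ::= j G j]
jjjjjjGjjjjj ⇒ jjjjjjjGjjjjjj   [G ::= j G j]
jjjjjjjGjjjjjj ⇒ jjjjjjjjGjjjjjjj   [G ::= j G j]
jjjjjjjjGjjjjjjj ⇒ jjjjjjjjbjjjjjjj   [G ::= b]

P⇒jG⇒jjGj⇒jjjGjj⇒jjjjGjjj⇒jjjjjGjjjj⇒jjjjjjGjjjjj⇒jjjjjjjGjjjjjj⇒jjjjjjjjGjjjjjjj⇒jjjjjjjjbjjjjjjj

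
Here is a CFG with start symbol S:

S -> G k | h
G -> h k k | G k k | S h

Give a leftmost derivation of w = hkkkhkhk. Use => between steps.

S=>Gk=>Shk=>Gkhk=>Shkhk=>Gkhkhk=>hkkkhkhk

S => Gk   [S -> G k]
Gk => Shk   [G -> S h]
Shk => Gkhk   [S -> G k]
Gkhk => Shkhk   [G -> S h]
Shkhk => Gkhkhk   [S -> G k]
Gkhkhk => hkkkhkhk   [G -> h k k]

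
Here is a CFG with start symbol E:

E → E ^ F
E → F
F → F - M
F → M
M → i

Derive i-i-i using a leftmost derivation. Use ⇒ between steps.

E ⇒ F ⇒ F-M ⇒ F-M-M ⇒ M-M-M ⇒ i-M-M ⇒ i-i-M ⇒ i-i-i

E ⇒ F   [E → F]
F ⇒ F-M   [F → F - M]
F-M ⇒ F-M-M   [F → F - M]
F-M-M ⇒ M-M-M   [F → M]
M-M-M ⇒ i-M-M   [M → i]
i-M-M ⇒ i-i-M   [M → i]
i-i-M ⇒ i-i-i   [M → i]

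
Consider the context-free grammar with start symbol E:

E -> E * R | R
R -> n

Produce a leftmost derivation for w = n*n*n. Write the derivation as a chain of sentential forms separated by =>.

E=>E*R=>E*R*R=>R*R*R=>n*R*R=>n*n*R=>n*n*n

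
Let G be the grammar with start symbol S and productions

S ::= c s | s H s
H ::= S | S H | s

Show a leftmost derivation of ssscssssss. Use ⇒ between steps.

S ⇒ sHs ⇒ sSs ⇒ ssHss ⇒ ssSHss ⇒ sssHsHss ⇒ sssSHsHss ⇒ ssscsHsHss ⇒ ssscsssHss ⇒ ssscssssss

S ⇒ sHs   [S ::= s H s]
sHs ⇒ sSs   [H ::= S]
sSs ⇒ ssHss   [S ::= s H s]
ssHss ⇒ ssSHss   [H ::= S H]
ssSHss ⇒ sssHsHss   [S ::= s H s]
sssHsHss ⇒ sssSHsHss   [H ::= S H]
sssSHsHss ⇒ ssscsHsHss   [S ::= c s]
ssscsHsHss ⇒ ssscsssHss   [H ::= s]
ssscsssHss ⇒ ssscssssss   [H ::= s]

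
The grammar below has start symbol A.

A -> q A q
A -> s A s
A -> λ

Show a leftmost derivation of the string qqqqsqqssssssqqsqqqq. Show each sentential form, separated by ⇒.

A ⇒ qAq   [A -> q A q]
qAq ⇒ qqAqq   [A -> q A q]
qqAqq ⇒ qqqAqqq   [A -> q A q]
qqqAqqq ⇒ qqqqAqqqq   [A -> q A q]
qqqqAqqqq ⇒ qqqqsAsqqqq   [A -> s A s]
qqqqsAsqqqq ⇒ qqqqsqAqsqqqq   [A -> q A q]
qqqqsqAqsqqqq ⇒ qqqqsqqAqqsqqqq   [A -> q A q]
qqqqsqqAqqsqqqq ⇒ qqqqsqqsAsqqsqqqq   [A -> s A s]
qqqqsqqsAsqqsqqqq ⇒ qqqqsqqssAssqqsqqqq   [A -> s A s]
qqqqsqqssAssqqsqqqq ⇒ qqqqsqqsssAsssqqsqqqq   [A -> s A s]
qqqqsqqsssAsssqqsqqqq ⇒ qqqqsqqssssssqqsqqqq   [A -> λ]

A ⇒ qAq ⇒ qqAqq ⇒ qqqAqqq ⇒ qqqqAqqqq ⇒ qqqqsAsqqqq ⇒ qqqqsqAqsqqqq ⇒ qqqqsqqAqqsqqqq ⇒ qqqqsqqsAsqqsqqqq ⇒ qqqqsqqssAssqqsqqqq ⇒ qqqqsqqsssAsssqqsqqqq ⇒ qqqqsqqssssssqqsqqqq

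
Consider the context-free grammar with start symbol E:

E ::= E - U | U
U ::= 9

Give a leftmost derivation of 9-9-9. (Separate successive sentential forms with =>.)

E => E-U => E-U-U => U-U-U => 9-U-U => 9-9-U => 9-9-9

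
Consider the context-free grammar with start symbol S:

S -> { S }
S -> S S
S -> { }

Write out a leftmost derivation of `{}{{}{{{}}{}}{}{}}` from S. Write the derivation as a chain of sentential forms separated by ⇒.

S ⇒ SS   [S -> S S]
SS ⇒ {}S   [S -> { }]
{}S ⇒ {}{S}   [S -> { S }]
{}{S} ⇒ {}{SS}   [S -> S S]
{}{SS} ⇒ {}{SSS}   [S -> S S]
{}{SSS} ⇒ {}{{}SS}   [S -> { }]
{}{{}SS} ⇒ {}{{}SSS}   [S -> S S]
{}{{}SSS} ⇒ {}{{}{S}SS}   [S -> { S }]
{}{{}{S}SS} ⇒ {}{{}{SS}SS}   [S -> S S]
{}{{}{SS}SS} ⇒ {}{{}{{S}S}SS}   [S -> { S }]
{}{{}{{S}S}SS} ⇒ {}{{}{{{}}S}SS}   [S -> { }]
{}{{}{{{}}S}SS} ⇒ {}{{}{{{}}{}}SS}   [S -> { }]
{}{{}{{{}}{}}SS} ⇒ {}{{}{{{}}{}}{}S}   [S -> { }]
{}{{}{{{}}{}}{}S} ⇒ {}{{}{{{}}{}}{}{}}   [S -> { }]

S⇒SS⇒{}S⇒{}{S}⇒{}{SS}⇒{}{SSS}⇒{}{{}SS}⇒{}{{}SSS}⇒{}{{}{S}SS}⇒{}{{}{SS}SS}⇒{}{{}{{S}S}SS}⇒{}{{}{{{}}S}SS}⇒{}{{}{{{}}{}}SS}⇒{}{{}{{{}}{}}{}S}⇒{}{{}{{{}}{}}{}{}}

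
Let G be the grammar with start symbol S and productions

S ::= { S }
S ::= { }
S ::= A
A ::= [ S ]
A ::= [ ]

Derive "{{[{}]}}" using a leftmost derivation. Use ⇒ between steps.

S ⇒ {S}   [S ::= { S }]
{S} ⇒ {{S}}   [S ::= { S }]
{{S}} ⇒ {{A}}   [S ::= A]
{{A}} ⇒ {{[S]}}   [A ::= [ S ]]
{{[S]}} ⇒ {{[{}]}}   [S ::= { }]

S ⇒ {S} ⇒ {{S}} ⇒ {{A}} ⇒ {{[S]}} ⇒ {{[{}]}}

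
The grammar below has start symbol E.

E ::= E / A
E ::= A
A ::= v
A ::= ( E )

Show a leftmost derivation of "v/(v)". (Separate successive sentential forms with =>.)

E => E/A => A/A => v/A => v/(E) => v/(A) => v/(v)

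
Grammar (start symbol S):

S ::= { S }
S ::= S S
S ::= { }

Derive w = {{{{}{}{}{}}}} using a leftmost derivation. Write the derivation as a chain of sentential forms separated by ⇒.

S ⇒ {S} ⇒ {{S}} ⇒ {{{S}}} ⇒ {{{SS}}} ⇒ {{{SSS}}} ⇒ {{{SSSS}}} ⇒ {{{{}SSS}}} ⇒ {{{{}{}SS}}} ⇒ {{{{}{}{}S}}} ⇒ {{{{}{}{}{}}}}

S ⇒ {S}   [S ::= { S }]
{S} ⇒ {{S}}   [S ::= { S }]
{{S}} ⇒ {{{S}}}   [S ::= { S }]
{{{S}}} ⇒ {{{SS}}}   [S ::= S S]
{{{SS}}} ⇒ {{{SSS}}}   [S ::= S S]
{{{SSS}}} ⇒ {{{SSSS}}}   [S ::= S S]
{{{SSSS}}} ⇒ {{{{}SSS}}}   [S ::= { }]
{{{{}SSS}}} ⇒ {{{{}{}SS}}}   [S ::= { }]
{{{{}{}SS}}} ⇒ {{{{}{}{}S}}}   [S ::= { }]
{{{{}{}{}S}}} ⇒ {{{{}{}{}{}}}}   [S ::= { }]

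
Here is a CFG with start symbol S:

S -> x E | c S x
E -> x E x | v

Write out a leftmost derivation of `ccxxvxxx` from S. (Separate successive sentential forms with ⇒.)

S ⇒ cSx ⇒ ccSxx ⇒ ccxExx ⇒ ccxxExxx ⇒ ccxxvxxx

S ⇒ cSx   [S -> c S x]
cSx ⇒ ccSxx   [S -> c S x]
ccSxx ⇒ ccxExx   [S -> x E]
ccxExx ⇒ ccxxExxx   [E -> x E x]
ccxxExxx ⇒ ccxxvxxx   [E -> v]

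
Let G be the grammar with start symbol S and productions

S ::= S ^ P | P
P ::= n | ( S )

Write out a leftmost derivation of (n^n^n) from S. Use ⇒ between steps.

S ⇒ P ⇒ (S) ⇒ (S^P) ⇒ (S^P^P) ⇒ (P^P^P) ⇒ (n^P^P) ⇒ (n^n^P) ⇒ (n^n^n)

S ⇒ P   [S ::= P]
P ⇒ (S)   [P ::= ( S )]
(S) ⇒ (S^P)   [S ::= S ^ P]
(S^P) ⇒ (S^P^P)   [S ::= S ^ P]
(S^P^P) ⇒ (P^P^P)   [S ::= P]
(P^P^P) ⇒ (n^P^P)   [P ::= n]
(n^P^P) ⇒ (n^n^P)   [P ::= n]
(n^n^P) ⇒ (n^n^n)   [P ::= n]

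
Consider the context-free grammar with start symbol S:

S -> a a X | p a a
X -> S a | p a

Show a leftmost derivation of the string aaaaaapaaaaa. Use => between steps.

S => aaX   [S -> a a X]
aaX => aaSa   [X -> S a]
aaSa => aaaaXa   [S -> a a X]
aaaaXa => aaaaSaa   [X -> S a]
aaaaSaa => aaaaaaXaa   [S -> a a X]
aaaaaaXaa => aaaaaaSaaa   [X -> S a]
aaaaaaSaaa => aaaaaapaaaaa   [S -> p a a]

S=>aaX=>aaSa=>aaaaXa=>aaaaSaa=>aaaaaaXaa=>aaaaaaSaaa=>aaaaaapaaaaa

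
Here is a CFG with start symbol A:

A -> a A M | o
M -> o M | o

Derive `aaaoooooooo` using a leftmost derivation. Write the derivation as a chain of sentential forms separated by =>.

A => aAM => aaAMM => aaaAMMM => aaaoMMM => aaaooMMM => aaaoooMMM => aaaooooMMM => aaaoooooMM => aaaooooooMM => aaaoooooooM => aaaoooooooo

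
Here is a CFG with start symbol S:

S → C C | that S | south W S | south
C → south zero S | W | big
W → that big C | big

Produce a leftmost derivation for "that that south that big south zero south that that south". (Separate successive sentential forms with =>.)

S => that S => that that S => that that south W S => that that south that big C S => that that south that big south zero S S => that that south that big south zero south S => that that south that big south zero south that S => that that south that big south zero south that that S => that that south that big south zero south that that south

S => that S   [S → that S]
that S => that that S   [S → that S]
that that S => that that south W S   [S → south W S]
that that south W S => that that south that big C S   [W → that big C]
that that south that big C S => that that south that big south zero S S   [C → south zero S]
that that south that big south zero S S => that that south that big south zero south S   [S → south]
that that south that big south zero south S => that that south that big south zero south that S   [S → that S]
that that south that big south zero south that S => that that south that big south zero south that that S   [S → that S]
that that south that big south zero south that that S => that that south that big south zero south that that south   [S → south]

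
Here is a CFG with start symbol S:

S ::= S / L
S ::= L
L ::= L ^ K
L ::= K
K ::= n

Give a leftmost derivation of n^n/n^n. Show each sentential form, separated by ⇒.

S ⇒ S/L   [S ::= S / L]
S/L ⇒ L/L   [S ::= L]
L/L ⇒ L^K/L   [L ::= L ^ K]
L^K/L ⇒ K^K/L   [L ::= K]
K^K/L ⇒ n^K/L   [K ::= n]
n^K/L ⇒ n^n/L   [K ::= n]
n^n/L ⇒ n^n/L^K   [L ::= L ^ K]
n^n/L^K ⇒ n^n/K^K   [L ::= K]
n^n/K^K ⇒ n^n/n^K   [K ::= n]
n^n/n^K ⇒ n^n/n^n   [K ::= n]

S ⇒ S/L ⇒ L/L ⇒ L^K/L ⇒ K^K/L ⇒ n^K/L ⇒ n^n/L ⇒ n^n/L^K ⇒ n^n/K^K ⇒ n^n/n^K ⇒ n^n/n^n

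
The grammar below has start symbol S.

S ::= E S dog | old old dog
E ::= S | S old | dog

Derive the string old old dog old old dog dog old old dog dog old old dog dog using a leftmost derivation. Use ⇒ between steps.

S ⇒ E S dog ⇒ S S dog ⇒ E S dog S dog ⇒ S S dog S dog ⇒ E S dog S dog S dog ⇒ S S dog S dog S dog ⇒ old old dog S dog S dog S dog ⇒ old old dog old old dog dog S dog S dog ⇒ old old dog old old dog dog old old dog dog S dog ⇒ old old dog old old dog dog old old dog dog old old dog dog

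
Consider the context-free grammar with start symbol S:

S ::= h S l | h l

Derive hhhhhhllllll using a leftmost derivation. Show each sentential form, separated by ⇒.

S ⇒ hSl   [S ::= h S l]
hSl ⇒ hhSll   [S ::= h S l]
hhSll ⇒ hhhSlll   [S ::= h S l]
hhhSlll ⇒ hhhhSllll   [S ::= h S l]
hhhhSllll ⇒ hhhhhSlllll   [S ::= h S l]
hhhhhSlllll ⇒ hhhhhhllllll   [S ::= h l]

S⇒hSl⇒hhSll⇒hhhSlll⇒hhhhSllll⇒hhhhhSlllll⇒hhhhhhllllll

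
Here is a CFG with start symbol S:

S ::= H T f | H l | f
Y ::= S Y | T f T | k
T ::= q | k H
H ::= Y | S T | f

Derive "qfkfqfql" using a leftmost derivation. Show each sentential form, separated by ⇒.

S ⇒ Hl ⇒ STl ⇒ HTfTl ⇒ YTfTl ⇒ TfTTfTl ⇒ qfTTfTl ⇒ qfkHTfTl ⇒ qfkfTfTl ⇒ qfkfqfTl ⇒ qfkfqfql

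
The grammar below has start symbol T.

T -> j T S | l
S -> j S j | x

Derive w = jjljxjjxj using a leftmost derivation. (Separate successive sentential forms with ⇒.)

T ⇒ jTS ⇒ jjTSS ⇒ jjlSS ⇒ jjljSjS ⇒ jjljxjS ⇒ jjljxjjSj ⇒ jjljxjjxj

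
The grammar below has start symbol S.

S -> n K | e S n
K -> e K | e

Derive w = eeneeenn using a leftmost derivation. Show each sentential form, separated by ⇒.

S ⇒ eSn ⇒ eeSnn ⇒ eenKnn ⇒ eeneKnn ⇒ eeneeKnn ⇒ eeneeenn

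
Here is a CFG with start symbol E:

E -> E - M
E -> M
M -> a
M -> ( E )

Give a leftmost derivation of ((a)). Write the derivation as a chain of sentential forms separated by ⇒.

E ⇒ M   [E -> M]
M ⇒ (E)   [M -> ( E )]
(E) ⇒ (M)   [E -> M]
(M) ⇒ ((E))   [M -> ( E )]
((E)) ⇒ ((M))   [E -> M]
((M)) ⇒ ((a))   [M -> a]

E ⇒ M ⇒ (E) ⇒ (M) ⇒ ((E)) ⇒ ((M)) ⇒ ((a))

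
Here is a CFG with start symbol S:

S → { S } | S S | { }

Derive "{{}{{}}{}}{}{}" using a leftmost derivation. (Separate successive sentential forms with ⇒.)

S ⇒ SS   [S → S S]
SS ⇒ SSS   [S → S S]
SSS ⇒ {S}SS   [S → { S }]
{S}SS ⇒ {SS}SS   [S → S S]
{SS}SS ⇒ {SSS}SS   [S → S S]
{SSS}SS ⇒ {{}SS}SS   [S → { }]
{{}SS}SS ⇒ {{}{S}S}SS   [S → { S }]
{{}{S}S}SS ⇒ {{}{{}}S}SS   [S → { }]
{{}{{}}S}SS ⇒ {{}{{}}{}}SS   [S → { }]
{{}{{}}{}}SS ⇒ {{}{{}}{}}{}S   [S → { }]
{{}{{}}{}}{}S ⇒ {{}{{}}{}}{}{}   [S → { }]

S ⇒ SS ⇒ SSS ⇒ {S}SS ⇒ {SS}SS ⇒ {SSS}SS ⇒ {{}SS}SS ⇒ {{}{S}S}SS ⇒ {{}{{}}S}SS ⇒ {{}{{}}{}}SS ⇒ {{}{{}}{}}{}S ⇒ {{}{{}}{}}{}{}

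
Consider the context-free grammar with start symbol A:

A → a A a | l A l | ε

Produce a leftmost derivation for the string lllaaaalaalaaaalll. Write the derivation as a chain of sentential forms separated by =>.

A => lAl   [A → l A l]
lAl => llAll   [A → l A l]
llAll => lllAlll   [A → l A l]
lllAlll => lllaAalll   [A → a A a]
lllaAalll => lllaaAaalll   [A → a A a]
lllaaAaalll => lllaaaAaaalll   [A → a A a]
lllaaaAaaalll => lllaaaaAaaaalll   [A → a A a]
lllaaaaAaaaalll => lllaaaalAlaaaalll   [A → l A l]
lllaaaalAlaaaalll => lllaaaalaAalaaaalll   [A → a A a]
lllaaaalaAalaaaalll => lllaaaalaalaaaalll   [A → ε]

A => lAl => llAll => lllAlll => lllaAalll => lllaaAaalll => lllaaaAaaalll => lllaaaaAaaaalll => lllaaaalAlaaaalll => lllaaaalaAalaaaalll => lllaaaalaalaaaalll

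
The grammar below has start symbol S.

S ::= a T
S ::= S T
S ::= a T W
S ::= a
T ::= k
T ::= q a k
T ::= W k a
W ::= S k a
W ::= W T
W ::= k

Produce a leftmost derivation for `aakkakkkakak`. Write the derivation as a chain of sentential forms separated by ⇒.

S⇒aTW⇒aWkaW⇒aSkakaW⇒aSTkakaW⇒aaTWTkakaW⇒aaWkaWTkakaW⇒aakkaWTkakaW⇒aakkakTkakaW⇒aakkakkkakaW⇒aakkakkkakak

S ⇒ aTW   [S ::= a T W]
aTW ⇒ aWkaW   [T ::= W k a]
aWkaW ⇒ aSkakaW   [W ::= S k a]
aSkakaW ⇒ aSTkakaW   [S ::= S T]
aSTkakaW ⇒ aaTWTkakaW   [S ::= a T W]
aaTWTkakaW ⇒ aaWkaWTkakaW   [T ::= W k a]
aaWkaWTkakaW ⇒ aakkaWTkakaW   [W ::= k]
aakkaWTkakaW ⇒ aakkakTkakaW   [W ::= k]
aakkakTkakaW ⇒ aakkakkkakaW   [T ::= k]
aakkakkkakaW ⇒ aakkakkkakak   [W ::= k]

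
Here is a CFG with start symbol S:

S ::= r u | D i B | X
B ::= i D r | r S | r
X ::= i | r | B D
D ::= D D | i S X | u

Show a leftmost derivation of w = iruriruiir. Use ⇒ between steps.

S ⇒ DiB   [S ::= D i B]
DiB ⇒ iSXiB   [D ::= i S X]
iSXiB ⇒ iruXiB   [S ::= r u]
iruXiB ⇒ iruBDiB   [X ::= B D]
iruBDiB ⇒ irurDiB   [B ::= r]
irurDiB ⇒ iruriSXiB   [D ::= i S X]
iruriSXiB ⇒ iruriruXiB   [S ::= r u]
iruriruXiB ⇒ iruriruiiB   [X ::= i]
iruriruiiB ⇒ iruriruiir   [B ::= r]

S ⇒ DiB ⇒ iSXiB ⇒ iruXiB ⇒ iruBDiB ⇒ irurDiB ⇒ iruriSXiB ⇒ iruriruXiB ⇒ iruriruiiB ⇒ iruriruiir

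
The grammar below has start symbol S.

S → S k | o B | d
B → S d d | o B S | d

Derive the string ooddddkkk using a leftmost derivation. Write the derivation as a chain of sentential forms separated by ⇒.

S ⇒ oB ⇒ ooBS ⇒ ooSddS ⇒ oodddS ⇒ oodddSk ⇒ oodddSkk ⇒ oodddSkkk ⇒ ooddddkkk

S ⇒ oB   [S → o B]
oB ⇒ ooBS   [B → o B S]
ooBS ⇒ ooSddS   [B → S d d]
ooSddS ⇒ oodddS   [S → d]
oodddS ⇒ oodddSk   [S → S k]
oodddSk ⇒ oodddSkk   [S → S k]
oodddSkk ⇒ oodddSkkk   [S → S k]
oodddSkkk ⇒ ooddddkkk   [S → d]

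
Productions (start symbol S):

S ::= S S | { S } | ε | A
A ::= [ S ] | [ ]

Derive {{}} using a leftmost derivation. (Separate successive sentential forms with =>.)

S => {S}   [S ::= { S }]
{S} => {{S}}   [S ::= { S }]
{{S}} => {{}}   [S ::= ε]

S=>{S}=>{{S}}=>{{}}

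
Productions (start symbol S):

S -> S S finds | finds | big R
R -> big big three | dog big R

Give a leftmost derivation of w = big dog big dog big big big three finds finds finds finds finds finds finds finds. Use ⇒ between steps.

S ⇒ S S finds   [S -> S S finds]
S S finds ⇒ S S finds S finds   [S -> S S finds]
S S finds S finds ⇒ S S finds S finds S finds   [S -> S S finds]
S S finds S finds S finds ⇒ S S finds S finds S finds S finds   [S -> S S finds]
S S finds S finds S finds S finds ⇒ big R S finds S finds S finds S finds   [S -> big R]
big R S finds S finds S finds S finds ⇒ big dog big R S finds S finds S finds S finds   [R -> dog big R]
big dog big R S finds S finds S finds S finds ⇒ big dog big dog big R S finds S finds S finds S finds   [R -> dog big R]
big dog big dog big R S finds S finds S finds S finds ⇒ big dog big dog big big big three S finds S finds S finds S finds   [R -> big big three]
big dog big dog big big big three S finds S finds S finds S finds ⇒ big dog big dog big big big three finds finds S finds S finds S finds   [S -> finds]
big dog big dog big big big three finds finds S finds S finds S finds ⇒ big dog big dog big big big three finds finds finds finds S finds S finds   [S -> finds]
big dog big dog big big big three finds finds finds finds S finds S finds ⇒ big dog big dog big big big three finds finds finds finds finds finds S finds   [S -> finds]
big dog big dog big big big three finds finds finds finds finds finds S finds ⇒ big dog big dog big big big three finds finds finds finds finds finds finds finds   [S -> finds]

S ⇒ S S finds ⇒ S S finds S finds ⇒ S S finds S finds S finds ⇒ S S finds S finds S finds S finds ⇒ big R S finds S finds S finds S finds ⇒ big dog big R S finds S finds S finds S finds ⇒ big dog big dog big R S finds S finds S finds S finds ⇒ big dog big dog big big big three S finds S finds S finds S finds ⇒ big dog big dog big big big three finds finds S finds S finds S finds ⇒ big dog big dog big big big three finds finds finds finds S finds S finds ⇒ big dog big dog big big big three finds finds finds finds finds finds S finds ⇒ big dog big dog big big big three finds finds finds finds finds finds finds finds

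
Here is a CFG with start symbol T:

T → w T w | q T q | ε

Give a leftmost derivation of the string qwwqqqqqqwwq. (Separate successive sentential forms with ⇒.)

T ⇒ qTq   [T → q T q]
qTq ⇒ qwTwq   [T → w T w]
qwTwq ⇒ qwwTwwq   [T → w T w]
qwwTwwq ⇒ qwwqTqwwq   [T → q T q]
qwwqTqwwq ⇒ qwwqqTqqwwq   [T → q T q]
qwwqqTqqwwq ⇒ qwwqqqTqqqwwq   [T → q T q]
qwwqqqTqqqwwq ⇒ qwwqqqqqqwwq   [T → ε]

T⇒qTq⇒qwTwq⇒qwwTwwq⇒qwwqTqwwq⇒qwwqqTqqwwq⇒qwwqqqTqqqwwq⇒qwwqqqqqqwwq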